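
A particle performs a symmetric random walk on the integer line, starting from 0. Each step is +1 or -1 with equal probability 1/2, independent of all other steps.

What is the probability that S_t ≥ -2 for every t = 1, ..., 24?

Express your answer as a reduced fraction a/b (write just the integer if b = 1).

Answer: 1924111/4194304

Derivation:
Let f(t,s) = #length-t paths at position s with S_1..S_t all ≥ -2.
f(t,s) = f(t-1,s-1) + f(t-1,s+1) for s ≥ -2; f(t,s) = 0 for s < -2.
t=0: f(0,0)=1
t=1: f(1,-1)=1 f(1,1)=1
t=2: f(2,-2)=1 f(2,0)=2 f(2,2)=1
t=3: f(3,-1)=3 f(3,1)=3 f(3,3)=1
t=4: f(4,-2)=3 f(4,0)=6 f(4,2)=4 f(4,4)=1
t=5: f(5,-1)=9 f(5,1)=10 f(5,3)=5 f(5,5)=1
t=6: f(6,-2)=9 f(6,0)=19 f(6,2)=15 f(6,4)=6 f(6,6)=1
t=7: f(7,-1)=28 f(7,1)=34 f(7,3)=21 f(7,5)=7 f(7,7)=1
t=8: f(8,-2)=28 f(8,0)=62 f(8,2)=55 f(8,4)=28 f(8,6)=8 f(8,8)=1
t=9: f(9,-1)=90 f(9,1)=117 f(9,3)=83 f(9,5)=36 f(9,7)=9 f(9,9)=1
t=10: f(10,-2)=90 f(10,0)=207 f(10,2)=200 f(10,4)=119 f(10,6)=45 f(10,8)=10 f(10,10)=1
t=11: f(11,-1)=297 f(11,1)=407 f(11,3)=319 f(11,5)=164 f(11,7)=55 f(11,9)=11 f(11,11)=1
t=12: f(12,-2)=297 f(12,0)=704 f(12,2)=726 f(12,4)=483 f(12,6)=219 f(12,8)=66 f(12,10)=12 f(12,12)=1
t=13: f(13,-1)=1001 f(13,1)=1430 f(13,3)=1209 f(13,5)=702 f(13,7)=285 f(13,9)=78 f(13,11)=13 f(13,13)=1
t=14: f(14,-2)=1001 f(14,0)=2431 f(14,2)=2639 f(14,4)=1911 f(14,6)=987 f(14,8)=363 f(14,10)=91 f(14,12)=14 f(14,14)=1
t=15: f(15,-1)=3432 f(15,1)=5070 f(15,3)=4550 f(15,5)=2898 f(15,7)=1350 f(15,9)=454 f(15,11)=105 f(15,13)=15 f(15,15)=1
t=16: f(16,-2)=3432 f(16,0)=8502 f(16,2)=9620 f(16,4)=7448 f(16,6)=4248 f(16,8)=1804 f(16,10)=559 f(16,12)=120 f(16,14)=16 f(16,16)=1
t=17: f(17,-1)=11934 f(17,1)=18122 f(17,3)=17068 f(17,5)=11696 f(17,7)=6052 f(17,9)=2363 f(17,11)=679 f(17,13)=136 f(17,15)=17 f(17,17)=1
t=18: f(18,-2)=11934 f(18,0)=30056 f(18,2)=35190 f(18,4)=28764 f(18,6)=17748 f(18,8)=8415 f(18,10)=3042 f(18,12)=815 f(18,14)=153 f(18,16)=18 f(18,18)=1
t=19: f(19,-1)=41990 f(19,1)=65246 f(19,3)=63954 f(19,5)=46512 f(19,7)=26163 f(19,9)=11457 f(19,11)=3857 f(19,13)=968 f(19,15)=171 f(19,17)=19 f(19,19)=1
t=20: f(20,-2)=41990 f(20,0)=107236 f(20,2)=129200 f(20,4)=110466 f(20,6)=72675 f(20,8)=37620 f(20,10)=15314 f(20,12)=4825 f(20,14)=1139 f(20,16)=190 f(20,18)=20 f(20,20)=1
t=21: f(21,-1)=149226 f(21,1)=236436 f(21,3)=239666 f(21,5)=183141 f(21,7)=110295 f(21,9)=52934 f(21,11)=20139 f(21,13)=5964 f(21,15)=1329 f(21,17)=210 f(21,19)=21 f(21,21)=1
t=22: f(22,-2)=149226 f(22,0)=385662 f(22,2)=476102 f(22,4)=422807 f(22,6)=293436 f(22,8)=163229 f(22,10)=73073 f(22,12)=26103 f(22,14)=7293 f(22,16)=1539 f(22,18)=231 f(22,20)=22 f(22,22)=1
t=23: f(23,-1)=534888 f(23,1)=861764 f(23,3)=898909 f(23,5)=716243 f(23,7)=456665 f(23,9)=236302 f(23,11)=99176 f(23,13)=33396 f(23,15)=8832 f(23,17)=1770 f(23,19)=253 f(23,21)=23 f(23,23)=1
t=24: f(24,-2)=534888 f(24,0)=1396652 f(24,2)=1760673 f(24,4)=1615152 f(24,6)=1172908 f(24,8)=692967 f(24,10)=335478 f(24,12)=132572 f(24,14)=42228 f(24,16)=10602 f(24,18)=2023 f(24,20)=276 f(24,22)=24 f(24,24)=1
Σ_s f(24,s) = 7696444
P = 7696444/16777216 = 1924111/4194304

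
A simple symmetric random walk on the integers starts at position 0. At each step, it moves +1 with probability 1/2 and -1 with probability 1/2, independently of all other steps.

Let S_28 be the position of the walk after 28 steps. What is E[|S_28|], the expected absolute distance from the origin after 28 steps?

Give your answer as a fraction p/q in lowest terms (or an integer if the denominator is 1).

S_28 takes values m ≡ 0 (mod 2) with |m| ≤ 28; P(S_28=m) = C(28,(28+m)/2)/2^28.
Total paths: 2^28 = 268435456
Distribution: P(S=-28)=1/268435456, P(S=-26)=28/268435456, P(S=-24)=378/268435456, P(S=-22)=3276/268435456, P(S=-20)=20475/268435456, P(S=-18)=98280/268435456, P(S=-16)=376740/268435456, P(S=-14)=1184040/268435456, P(S=-12)=3108105/268435456, P(S=-10)=6906900/268435456, P(S=-8)=13123110/268435456, P(S=-6)=21474180/268435456, P(S=-4)=30421755/268435456, P(S=-2)=37442160/268435456, P(S=0)=40116600/268435456, P(S=2)=37442160/268435456, P(S=4)=30421755/268435456, P(S=6)=21474180/268435456, P(S=8)=13123110/268435456, P(S=10)=6906900/268435456, P(S=12)=3108105/268435456, P(S=14)=1184040/268435456, P(S=16)=376740/268435456, P(S=18)=98280/268435456, P(S=20)=20475/268435456, P(S=22)=3276/268435456, P(S=24)=378/268435456, P(S=26)=28/268435456, P(S=28)=1/268435456
E[|S_28|] = Σ_m |m|·P(S_28=m) = 1123264800/268435456 = 35102025/8388608

Answer: 35102025/8388608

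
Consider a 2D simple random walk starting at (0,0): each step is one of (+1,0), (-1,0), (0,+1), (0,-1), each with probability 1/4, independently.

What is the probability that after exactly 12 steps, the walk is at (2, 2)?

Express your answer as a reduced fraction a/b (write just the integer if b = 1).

Let h be the number of horizontal steps (so 12-h are vertical). To end at (2,2) need (h+2)/2 right-steps and ((12-h)+2)/2 up-steps.
Sum over h with 2 ≤ h ≤ 10, h ≡ 0 (mod 2), 12-h ≡ 0 (mod 2):
h=2: C(12,2)·C(2,2)·C(10,6) = 66·1·210 = 13860
h=4: C(12,4)·C(4,3)·C(8,5) = 495·4·56 = 110880
h=6: C(12,6)·C(6,4)·C(6,4) = 924·15·15 = 207900
h=8: C(12,8)·C(8,5)·C(4,3) = 495·56·4 = 110880
h=10: C(12,10)·C(10,6)·C(2,2) = 66·210·1 = 13860
Total favorable: 457380
Total paths: 4^12 = 16777216
P = 457380/16777216 = 114345/4194304

Answer: 114345/4194304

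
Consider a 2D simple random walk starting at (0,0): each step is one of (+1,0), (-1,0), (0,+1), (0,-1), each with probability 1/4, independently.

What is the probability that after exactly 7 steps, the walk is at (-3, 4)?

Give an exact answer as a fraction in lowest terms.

Answer: 35/16384

Derivation:
Let h be the number of horizontal steps (so 7-h are vertical). To end at (-3,4) need (h-3)/2 right-steps and ((7-h)+4)/2 up-steps.
Sum over h with 3 ≤ h ≤ 3, h ≡ 1 (mod 2), 7-h ≡ 0 (mod 2):
h=3: C(7,3)·C(3,0)·C(4,4) = 35·1·1 = 35
Total favorable: 35
Total paths: 4^7 = 16384
P = 35/16384 = 35/16384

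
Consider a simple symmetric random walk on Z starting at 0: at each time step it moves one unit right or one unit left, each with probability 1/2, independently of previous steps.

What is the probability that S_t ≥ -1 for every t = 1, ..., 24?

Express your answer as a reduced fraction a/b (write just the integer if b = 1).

Let f(t,s) = #length-t paths at position s with S_1..S_t all ≥ -1.
f(t,s) = f(t-1,s-1) + f(t-1,s+1) for s ≥ -1; f(t,s) = 0 for s < -1.
t=0: f(0,0)=1
t=1: f(1,-1)=1 f(1,1)=1
t=2: f(2,0)=2 f(2,2)=1
t=3: f(3,-1)=2 f(3,1)=3 f(3,3)=1
t=4: f(4,0)=5 f(4,2)=4 f(4,4)=1
t=5: f(5,-1)=5 f(5,1)=9 f(5,3)=5 f(5,5)=1
t=6: f(6,0)=14 f(6,2)=14 f(6,4)=6 f(6,6)=1
t=7: f(7,-1)=14 f(7,1)=28 f(7,3)=20 f(7,5)=7 f(7,7)=1
t=8: f(8,0)=42 f(8,2)=48 f(8,4)=27 f(8,6)=8 f(8,8)=1
t=9: f(9,-1)=42 f(9,1)=90 f(9,3)=75 f(9,5)=35 f(9,7)=9 f(9,9)=1
t=10: f(10,0)=132 f(10,2)=165 f(10,4)=110 f(10,6)=44 f(10,8)=10 f(10,10)=1
t=11: f(11,-1)=132 f(11,1)=297 f(11,3)=275 f(11,5)=154 f(11,7)=54 f(11,9)=11 f(11,11)=1
t=12: f(12,0)=429 f(12,2)=572 f(12,4)=429 f(12,6)=208 f(12,8)=65 f(12,10)=12 f(12,12)=1
t=13: f(13,-1)=429 f(13,1)=1001 f(13,3)=1001 f(13,5)=637 f(13,7)=273 f(13,9)=77 f(13,11)=13 f(13,13)=1
t=14: f(14,0)=1430 f(14,2)=2002 f(14,4)=1638 f(14,6)=910 f(14,8)=350 f(14,10)=90 f(14,12)=14 f(14,14)=1
t=15: f(15,-1)=1430 f(15,1)=3432 f(15,3)=3640 f(15,5)=2548 f(15,7)=1260 f(15,9)=440 f(15,11)=104 f(15,13)=15 f(15,15)=1
t=16: f(16,0)=4862 f(16,2)=7072 f(16,4)=6188 f(16,6)=3808 f(16,8)=1700 f(16,10)=544 f(16,12)=119 f(16,14)=16 f(16,16)=1
t=17: f(17,-1)=4862 f(17,1)=11934 f(17,3)=13260 f(17,5)=9996 f(17,7)=5508 f(17,9)=2244 f(17,11)=663 f(17,13)=135 f(17,15)=17 f(17,17)=1
t=18: f(18,0)=16796 f(18,2)=25194 f(18,4)=23256 f(18,6)=15504 f(18,8)=7752 f(18,10)=2907 f(18,12)=798 f(18,14)=152 f(18,16)=18 f(18,18)=1
t=19: f(19,-1)=16796 f(19,1)=41990 f(19,3)=48450 f(19,5)=38760 f(19,7)=23256 f(19,9)=10659 f(19,11)=3705 f(19,13)=950 f(19,15)=170 f(19,17)=19 f(19,19)=1
t=20: f(20,0)=58786 f(20,2)=90440 f(20,4)=87210 f(20,6)=62016 f(20,8)=33915 f(20,10)=14364 f(20,12)=4655 f(20,14)=1120 f(20,16)=189 f(20,18)=20 f(20,20)=1
t=21: f(21,-1)=58786 f(21,1)=149226 f(21,3)=177650 f(21,5)=149226 f(21,7)=95931 f(21,9)=48279 f(21,11)=19019 f(21,13)=5775 f(21,15)=1309 f(21,17)=209 f(21,19)=21 f(21,21)=1
t=22: f(22,0)=208012 f(22,2)=326876 f(22,4)=326876 f(22,6)=245157 f(22,8)=144210 f(22,10)=67298 f(22,12)=24794 f(22,14)=7084 f(22,16)=1518 f(22,18)=230 f(22,20)=22 f(22,22)=1
t=23: f(23,-1)=208012 f(23,1)=534888 f(23,3)=653752 f(23,5)=572033 f(23,7)=389367 f(23,9)=211508 f(23,11)=92092 f(23,13)=31878 f(23,15)=8602 f(23,17)=1748 f(23,19)=252 f(23,21)=23 f(23,23)=1
t=24: f(24,0)=742900 f(24,2)=1188640 f(24,4)=1225785 f(24,6)=961400 f(24,8)=600875 f(24,10)=303600 f(24,12)=123970 f(24,14)=40480 f(24,16)=10350 f(24,18)=2000 f(24,20)=275 f(24,22)=24 f(24,24)=1
Σ_s f(24,s) = 5200300
P = 5200300/16777216 = 1300075/4194304

Answer: 1300075/4194304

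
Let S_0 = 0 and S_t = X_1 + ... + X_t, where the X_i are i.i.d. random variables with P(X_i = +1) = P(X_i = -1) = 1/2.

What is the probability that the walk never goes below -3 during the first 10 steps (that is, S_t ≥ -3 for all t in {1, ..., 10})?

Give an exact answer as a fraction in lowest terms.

Answer: 99/128

Derivation:
Let f(t,s) = #length-t paths at position s with S_1..S_t all ≥ -3.
f(t,s) = f(t-1,s-1) + f(t-1,s+1) for s ≥ -3; f(t,s) = 0 for s < -3.
t=0: f(0,0)=1
t=1: f(1,-1)=1 f(1,1)=1
t=2: f(2,-2)=1 f(2,0)=2 f(2,2)=1
t=3: f(3,-3)=1 f(3,-1)=3 f(3,1)=3 f(3,3)=1
t=4: f(4,-2)=4 f(4,0)=6 f(4,2)=4 f(4,4)=1
t=5: f(5,-3)=4 f(5,-1)=10 f(5,1)=10 f(5,3)=5 f(5,5)=1
t=6: f(6,-2)=14 f(6,0)=20 f(6,2)=15 f(6,4)=6 f(6,6)=1
t=7: f(7,-3)=14 f(7,-1)=34 f(7,1)=35 f(7,3)=21 f(7,5)=7 f(7,7)=1
t=8: f(8,-2)=48 f(8,0)=69 f(8,2)=56 f(8,4)=28 f(8,6)=8 f(8,8)=1
t=9: f(9,-3)=48 f(9,-1)=117 f(9,1)=125 f(9,3)=84 f(9,5)=36 f(9,7)=9 f(9,9)=1
t=10: f(10,-2)=165 f(10,0)=242 f(10,2)=209 f(10,4)=120 f(10,6)=45 f(10,8)=10 f(10,10)=1
Σ_s f(10,s) = 792
P = 792/1024 = 99/128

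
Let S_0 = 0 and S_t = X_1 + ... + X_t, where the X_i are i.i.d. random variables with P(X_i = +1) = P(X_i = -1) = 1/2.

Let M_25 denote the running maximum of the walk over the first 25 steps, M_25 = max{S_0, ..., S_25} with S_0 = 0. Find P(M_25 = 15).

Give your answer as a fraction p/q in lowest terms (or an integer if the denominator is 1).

Let M_25 = max(S_0,...,S_25). Use the reflection principle: for j ≥ 1, #{paths with M_25 ≥ j} = #{S_25 ≥ j} + #{S_25 ≥ j+1}.
By reflection, #{M_25 ≥ 15} = #{S_25 ≥ 15} + #{S_25 ≥ 16} = 68406 + 15276 = 83682.
#{M_25 ≥ 16} = #{S_25 ≥ 16} + #{S_25 ≥ 17} = 15276 + 15276 = 30552.
#{M_25 = 15} = 83682 - 30552 = 53130.
P(M_25 = 15) = 53130/33554432 = 26565/16777216

Answer: 26565/16777216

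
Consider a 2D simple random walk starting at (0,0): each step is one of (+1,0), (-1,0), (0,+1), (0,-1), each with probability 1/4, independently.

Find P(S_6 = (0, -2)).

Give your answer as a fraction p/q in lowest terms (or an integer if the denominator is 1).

Let h be the number of horizontal steps (so 6-h are vertical). To end at (0,-2) need (h+0)/2 right-steps and ((6-h)-2)/2 up-steps.
Sum over h with 0 ≤ h ≤ 4, h ≡ 0 (mod 2), 6-h ≡ 0 (mod 2):
h=0: C(6,0)·C(0,0)·C(6,2) = 1·1·15 = 15
h=2: C(6,2)·C(2,1)·C(4,1) = 15·2·4 = 120
h=4: C(6,4)·C(4,2)·C(2,0) = 15·6·1 = 90
Total favorable: 225
Total paths: 4^6 = 4096
P = 225/4096 = 225/4096

Answer: 225/4096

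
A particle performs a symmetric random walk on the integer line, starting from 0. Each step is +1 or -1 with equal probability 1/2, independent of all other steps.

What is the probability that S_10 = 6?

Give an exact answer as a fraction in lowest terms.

To reach position 6 after 10 steps: need 8 steps of +1 and 2 of -1.
Favorable paths: C(10,8) = 45
Total paths: 2^10 = 1024
P = 45/1024 = 45/1024

Answer: 45/1024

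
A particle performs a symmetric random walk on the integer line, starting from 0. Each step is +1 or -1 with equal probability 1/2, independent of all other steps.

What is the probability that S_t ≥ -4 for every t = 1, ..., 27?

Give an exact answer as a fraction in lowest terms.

Let f(t,s) = #length-t paths at position s with S_1..S_t all ≥ -4.
f(t,s) = f(t-1,s-1) + f(t-1,s+1) for s ≥ -4; f(t,s) = 0 for s < -4.
t=0: f(0,0)=1
t=1: f(1,-1)=1 f(1,1)=1
t=2: f(2,-2)=1 f(2,0)=2 f(2,2)=1
t=3: f(3,-3)=1 f(3,-1)=3 f(3,1)=3 f(3,3)=1
t=4: f(4,-4)=1 f(4,-2)=4 f(4,0)=6 f(4,2)=4 f(4,4)=1
t=5: f(5,-3)=5 f(5,-1)=10 f(5,1)=10 f(5,3)=5 f(5,5)=1
t=6: f(6,-4)=5 f(6,-2)=15 f(6,0)=20 f(6,2)=15 f(6,4)=6 f(6,6)=1
t=7: f(7,-3)=20 f(7,-1)=35 f(7,1)=35 f(7,3)=21 f(7,5)=7 f(7,7)=1
t=8: f(8,-4)=20 f(8,-2)=55 f(8,0)=70 f(8,2)=56 f(8,4)=28 f(8,6)=8 f(8,8)=1
t=9: f(9,-3)=75 f(9,-1)=125 f(9,1)=126 f(9,3)=84 f(9,5)=36 f(9,7)=9 f(9,9)=1
t=10: f(10,-4)=75 f(10,-2)=200 f(10,0)=251 f(10,2)=210 f(10,4)=120 f(10,6)=45 f(10,8)=10 f(10,10)=1
t=11: f(11,-3)=275 f(11,-1)=451 f(11,1)=461 f(11,3)=330 f(11,5)=165 f(11,7)=55 f(11,9)=11 f(11,11)=1
t=12: f(12,-4)=275 f(12,-2)=726 f(12,0)=912 f(12,2)=791 f(12,4)=495 f(12,6)=220 f(12,8)=66 f(12,10)=12 f(12,12)=1
t=13: f(13,-3)=1001 f(13,-1)=1638 f(13,1)=1703 f(13,3)=1286 f(13,5)=715 f(13,7)=286 f(13,9)=78 f(13,11)=13 f(13,13)=1
t=14: f(14,-4)=1001 f(14,-2)=2639 f(14,0)=3341 f(14,2)=2989 f(14,4)=2001 f(14,6)=1001 f(14,8)=364 f(14,10)=91 f(14,12)=14 f(14,14)=1
t=15: f(15,-3)=3640 f(15,-1)=5980 f(15,1)=6330 f(15,3)=4990 f(15,5)=3002 f(15,7)=1365 f(15,9)=455 f(15,11)=105 f(15,13)=15 f(15,15)=1
t=16: f(16,-4)=3640 f(16,-2)=9620 f(16,0)=12310 f(16,2)=11320 f(16,4)=7992 f(16,6)=4367 f(16,8)=1820 f(16,10)=560 f(16,12)=120 f(16,14)=16 f(16,16)=1
t=17: f(17,-3)=13260 f(17,-1)=21930 f(17,1)=23630 f(17,3)=19312 f(17,5)=12359 f(17,7)=6187 f(17,9)=2380 f(17,11)=680 f(17,13)=136 f(17,15)=17 f(17,17)=1
t=18: f(18,-4)=13260 f(18,-2)=35190 f(18,0)=45560 f(18,2)=42942 f(18,4)=31671 f(18,6)=18546 f(18,8)=8567 f(18,10)=3060 f(18,12)=816 f(18,14)=153 f(18,16)=18 f(18,18)=1
t=19: f(19,-3)=48450 f(19,-1)=80750 f(19,1)=88502 f(19,3)=74613 f(19,5)=50217 f(19,7)=27113 f(19,9)=11627 f(19,11)=3876 f(19,13)=969 f(19,15)=171 f(19,17)=19 f(19,19)=1
t=20: f(20,-4)=48450 f(20,-2)=129200 f(20,0)=169252 f(20,2)=163115 f(20,4)=124830 f(20,6)=77330 f(20,8)=38740 f(20,10)=15503 f(20,12)=4845 f(20,14)=1140 f(20,16)=190 f(20,18)=20 f(20,20)=1
t=21: f(21,-3)=177650 f(21,-1)=298452 f(21,1)=332367 f(21,3)=287945 f(21,5)=202160 f(21,7)=116070 f(21,9)=54243 f(21,11)=20348 f(21,13)=5985 f(21,15)=1330 f(21,17)=210 f(21,19)=21 f(21,21)=1
t=22: f(22,-4)=177650 f(22,-2)=476102 f(22,0)=630819 f(22,2)=620312 f(22,4)=490105 f(22,6)=318230 f(22,8)=170313 f(22,10)=74591 f(22,12)=26333 f(22,14)=7315 f(22,16)=1540 f(22,18)=231 f(22,20)=22 f(22,22)=1
t=23: f(23,-3)=653752 f(23,-1)=1106921 f(23,1)=1251131 f(23,3)=1110417 f(23,5)=808335 f(23,7)=488543 f(23,9)=244904 f(23,11)=100924 f(23,13)=33648 f(23,15)=8855 f(23,17)=1771 f(23,19)=253 f(23,21)=23 f(23,23)=1
t=24: f(24,-4)=653752 f(24,-2)=1760673 f(24,0)=2358052 f(24,2)=2361548 f(24,4)=1918752 f(24,6)=1296878 f(24,8)=733447 f(24,10)=345828 f(24,12)=134572 f(24,14)=42503 f(24,16)=10626 f(24,18)=2024 f(24,20)=276 f(24,22)=24 f(24,24)=1
t=25: f(25,-3)=2414425 f(25,-1)=4118725 f(25,1)=4719600 f(25,3)=4280300 f(25,5)=3215630 f(25,7)=2030325 f(25,9)=1079275 f(25,11)=480400 f(25,13)=177075 f(25,15)=53129 f(25,17)=12650 f(25,19)=2300 f(25,21)=300 f(25,23)=25 f(25,25)=1
t=26: f(26,-4)=2414425 f(26,-2)=6533150 f(26,0)=8838325 f(26,2)=8999900 f(26,4)=7495930 f(26,6)=5245955 f(26,8)=3109600 f(26,10)=1559675 f(26,12)=657475 f(26,14)=230204 f(26,16)=65779 f(26,18)=14950 f(26,20)=2600 f(26,22)=325 f(26,24)=26 f(26,26)=1
t=27: f(27,-3)=8947575 f(27,-1)=15371475 f(27,1)=17838225 f(27,3)=16495830 f(27,5)=12741885 f(27,7)=8355555 f(27,9)=4669275 f(27,11)=2217150 f(27,13)=887679 f(27,15)=295983 f(27,17)=80729 f(27,19)=17550 f(27,21)=2925 f(27,23)=351 f(27,25)=27 f(27,27)=1
Σ_s f(27,s) = 87922215
P = 87922215/134217728 = 87922215/134217728

Answer: 87922215/134217728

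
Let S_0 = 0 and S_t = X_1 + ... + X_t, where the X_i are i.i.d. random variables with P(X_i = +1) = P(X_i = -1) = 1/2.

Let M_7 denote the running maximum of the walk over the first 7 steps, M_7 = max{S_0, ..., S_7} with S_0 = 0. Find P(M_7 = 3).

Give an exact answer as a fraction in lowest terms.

Let M_7 = max(S_0,...,S_7). Use the reflection principle: for j ≥ 1, #{paths with M_7 ≥ j} = #{S_7 ≥ j} + #{S_7 ≥ j+1}.
By reflection, #{M_7 ≥ 3} = #{S_7 ≥ 3} + #{S_7 ≥ 4} = 29 + 8 = 37.
#{M_7 ≥ 4} = #{S_7 ≥ 4} + #{S_7 ≥ 5} = 8 + 8 = 16.
#{M_7 = 3} = 37 - 16 = 21.
P(M_7 = 3) = 21/128 = 21/128

Answer: 21/128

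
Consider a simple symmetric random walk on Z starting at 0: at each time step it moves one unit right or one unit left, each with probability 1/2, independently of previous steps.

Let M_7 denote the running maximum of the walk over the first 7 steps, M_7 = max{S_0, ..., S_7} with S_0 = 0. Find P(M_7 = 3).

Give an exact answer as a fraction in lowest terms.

Answer: 21/128

Derivation:
Let M_7 = max(S_0,...,S_7). Use the reflection principle: for j ≥ 1, #{paths with M_7 ≥ j} = #{S_7 ≥ j} + #{S_7 ≥ j+1}.
By reflection, #{M_7 ≥ 3} = #{S_7 ≥ 3} + #{S_7 ≥ 4} = 29 + 8 = 37.
#{M_7 ≥ 4} = #{S_7 ≥ 4} + #{S_7 ≥ 5} = 8 + 8 = 16.
#{M_7 = 3} = 37 - 16 = 21.
P(M_7 = 3) = 21/128 = 21/128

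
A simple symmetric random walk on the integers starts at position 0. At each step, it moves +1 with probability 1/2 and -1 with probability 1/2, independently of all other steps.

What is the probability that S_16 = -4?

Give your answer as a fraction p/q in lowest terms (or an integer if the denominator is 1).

To reach position -4 after 16 steps: need 6 steps of +1 and 10 of -1.
Favorable paths: C(16,6) = 8008
Total paths: 2^16 = 65536
P = 8008/65536 = 1001/8192

Answer: 1001/8192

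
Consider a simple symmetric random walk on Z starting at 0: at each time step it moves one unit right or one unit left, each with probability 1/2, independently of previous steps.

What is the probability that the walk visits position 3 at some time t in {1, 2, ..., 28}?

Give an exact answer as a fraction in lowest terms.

Answer: 19179317/33554432

Derivation:
Count via complement. Let g(t,s) = #length-t paths at position s with S_1..S_t all ≠ 3.
g(t,s) = g(t-1,s-1) + g(t-1,s+1) for s ≠ 3; g(t,3) = 0.
t=0: g(0,0)=1
t=1: g(1,-1)=1 g(1,1)=1
t=2: g(2,-2)=1 g(2,0)=2 g(2,2)=1
t=3: g(3,-3)=1 g(3,-1)=3 g(3,1)=3
t=4: g(4,-4)=1 g(4,-2)=4 g(4,0)=6 g(4,2)=3
t=5: g(5,-5)=1 g(5,-3)=5 g(5,-1)=10 g(5,1)=9
t=6: g(6,-6)=1 g(6,-4)=6 g(6,-2)=15 g(6,0)=19 g(6,2)=9
t=7: g(7,-7)=1 g(7,-5)=7 g(7,-3)=21 g(7,-1)=34 g(7,1)=28
t=8: g(8,-8)=1 g(8,-6)=8 g(8,-4)=28 g(8,-2)=55 g(8,0)=62 g(8,2)=28
t=9: g(9,-9)=1 g(9,-7)=9 g(9,-5)=36 g(9,-3)=83 g(9,-1)=117 g(9,1)=90
t=10: g(10,-10)=1 g(10,-8)=10 g(10,-6)=45 g(10,-4)=119 g(10,-2)=200 g(10,0)=207 g(10,2)=90
t=11: g(11,-11)=1 g(11,-9)=11 g(11,-7)=55 g(11,-5)=164 g(11,-3)=319 g(11,-1)=407 g(11,1)=297
t=12: g(12,-12)=1 g(12,-10)=12 g(12,-8)=66 g(12,-6)=219 g(12,-4)=483 g(12,-2)=726 g(12,0)=704 g(12,2)=297
t=13: g(13,-13)=1 g(13,-11)=13 g(13,-9)=78 g(13,-7)=285 g(13,-5)=702 g(13,-3)=1209 g(13,-1)=1430 g(13,1)=1001
t=14: g(14,-14)=1 g(14,-12)=14 g(14,-10)=91 g(14,-8)=363 g(14,-6)=987 g(14,-4)=1911 g(14,-2)=2639 g(14,0)=2431 g(14,2)=1001
t=15: g(15,-15)=1 g(15,-13)=15 g(15,-11)=105 g(15,-9)=454 g(15,-7)=1350 g(15,-5)=2898 g(15,-3)=4550 g(15,-1)=5070 g(15,1)=3432
t=16: g(16,-16)=1 g(16,-14)=16 g(16,-12)=120 g(16,-10)=559 g(16,-8)=1804 g(16,-6)=4248 g(16,-4)=7448 g(16,-2)=9620 g(16,0)=8502 g(16,2)=3432
t=17: g(17,-17)=1 g(17,-15)=17 g(17,-13)=136 g(17,-11)=679 g(17,-9)=2363 g(17,-7)=6052 g(17,-5)=11696 g(17,-3)=17068 g(17,-1)=18122 g(17,1)=11934
t=18: g(18,-18)=1 g(18,-16)=18 g(18,-14)=153 g(18,-12)=815 g(18,-10)=3042 g(18,-8)=8415 g(18,-6)=17748 g(18,-4)=28764 g(18,-2)=35190 g(18,0)=30056 g(18,2)=11934
t=19: g(19,-19)=1 g(19,-17)=19 g(19,-15)=171 g(19,-13)=968 g(19,-11)=3857 g(19,-9)=11457 g(19,-7)=26163 g(19,-5)=46512 g(19,-3)=63954 g(19,-1)=65246 g(19,1)=41990
t=20: g(20,-20)=1 g(20,-18)=20 g(20,-16)=190 g(20,-14)=1139 g(20,-12)=4825 g(20,-10)=15314 g(20,-8)=37620 g(20,-6)=72675 g(20,-4)=110466 g(20,-2)=129200 g(20,0)=107236 g(20,2)=41990
t=21: g(21,-21)=1 g(21,-19)=21 g(21,-17)=210 g(21,-15)=1329 g(21,-13)=5964 g(21,-11)=20139 g(21,-9)=52934 g(21,-7)=110295 g(21,-5)=183141 g(21,-3)=239666 g(21,-1)=236436 g(21,1)=149226
t=22: g(22,-22)=1 g(22,-20)=22 g(22,-18)=231 g(22,-16)=1539 g(22,-14)=7293 g(22,-12)=26103 g(22,-10)=73073 g(22,-8)=163229 g(22,-6)=293436 g(22,-4)=422807 g(22,-2)=476102 g(22,0)=385662 g(22,2)=149226
t=23: g(23,-23)=1 g(23,-21)=23 g(23,-19)=253 g(23,-17)=1770 g(23,-15)=8832 g(23,-13)=33396 g(23,-11)=99176 g(23,-9)=236302 g(23,-7)=456665 g(23,-5)=716243 g(23,-3)=898909 g(23,-1)=861764 g(23,1)=534888
t=24: g(24,-24)=1 g(24,-22)=24 g(24,-20)=276 g(24,-18)=2023 g(24,-16)=10602 g(24,-14)=42228 g(24,-12)=132572 g(24,-10)=335478 g(24,-8)=692967 g(24,-6)=1172908 g(24,-4)=1615152 g(24,-2)=1760673 g(24,0)=1396652 g(24,2)=534888
t=25: g(25,-25)=1 g(25,-23)=25 g(25,-21)=300 g(25,-19)=2299 g(25,-17)=12625 g(25,-15)=52830 g(25,-13)=174800 g(25,-11)=468050 g(25,-9)=1028445 g(25,-7)=1865875 g(25,-5)=2788060 g(25,-3)=3375825 g(25,-1)=3157325 g(25,1)=1931540
t=26: g(26,-26)=1 g(26,-24)=26 g(26,-22)=325 g(26,-20)=2599 g(26,-18)=14924 g(26,-16)=65455 g(26,-14)=227630 g(26,-12)=642850 g(26,-10)=1496495 g(26,-8)=2894320 g(26,-6)=4653935 g(26,-4)=6163885 g(26,-2)=6533150 g(26,0)=5088865 g(26,2)=1931540
t=27: g(27,-27)=1 g(27,-25)=27 g(27,-23)=351 g(27,-21)=2924 g(27,-19)=17523 g(27,-17)=80379 g(27,-15)=293085 g(27,-13)=870480 g(27,-11)=2139345 g(27,-9)=4390815 g(27,-7)=7548255 g(27,-5)=10817820 g(27,-3)=12697035 g(27,-1)=11622015 g(27,1)=7020405
t=28: g(28,-28)=1 g(28,-26)=28 g(28,-24)=378 g(28,-22)=3275 g(28,-20)=20447 g(28,-18)=97902 g(28,-16)=373464 g(28,-14)=1163565 g(28,-12)=3009825 g(28,-10)=6530160 g(28,-8)=11939070 g(28,-6)=18366075 g(28,-4)=23514855 g(28,-2)=24319050 g(28,0)=18642420 g(28,2)=7020405
Paths never hitting 3: Σ_s g(28,s) = 115000920
Paths hitting 3: 2^28 - 115000920 = 153434536
P = 153434536/268435456 = 19179317/33554432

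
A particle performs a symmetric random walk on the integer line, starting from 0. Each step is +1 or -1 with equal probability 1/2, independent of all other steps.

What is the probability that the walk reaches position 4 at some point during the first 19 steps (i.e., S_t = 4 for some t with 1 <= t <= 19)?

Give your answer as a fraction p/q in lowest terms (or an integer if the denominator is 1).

Count via complement. Let g(t,s) = #length-t paths at position s with S_1..S_t all ≠ 4.
g(t,s) = g(t-1,s-1) + g(t-1,s+1) for s ≠ 4; g(t,4) = 0.
t=0: g(0,0)=1
t=1: g(1,-1)=1 g(1,1)=1
t=2: g(2,-2)=1 g(2,0)=2 g(2,2)=1
t=3: g(3,-3)=1 g(3,-1)=3 g(3,1)=3 g(3,3)=1
t=4: g(4,-4)=1 g(4,-2)=4 g(4,0)=6 g(4,2)=4
t=5: g(5,-5)=1 g(5,-3)=5 g(5,-1)=10 g(5,1)=10 g(5,3)=4
t=6: g(6,-6)=1 g(6,-4)=6 g(6,-2)=15 g(6,0)=20 g(6,2)=14
t=7: g(7,-7)=1 g(7,-5)=7 g(7,-3)=21 g(7,-1)=35 g(7,1)=34 g(7,3)=14
t=8: g(8,-8)=1 g(8,-6)=8 g(8,-4)=28 g(8,-2)=56 g(8,0)=69 g(8,2)=48
t=9: g(9,-9)=1 g(9,-7)=9 g(9,-5)=36 g(9,-3)=84 g(9,-1)=125 g(9,1)=117 g(9,3)=48
t=10: g(10,-10)=1 g(10,-8)=10 g(10,-6)=45 g(10,-4)=120 g(10,-2)=209 g(10,0)=242 g(10,2)=165
t=11: g(11,-11)=1 g(11,-9)=11 g(11,-7)=55 g(11,-5)=165 g(11,-3)=329 g(11,-1)=451 g(11,1)=407 g(11,3)=165
t=12: g(12,-12)=1 g(12,-10)=12 g(12,-8)=66 g(12,-6)=220 g(12,-4)=494 g(12,-2)=780 g(12,0)=858 g(12,2)=572
t=13: g(13,-13)=1 g(13,-11)=13 g(13,-9)=78 g(13,-7)=286 g(13,-5)=714 g(13,-3)=1274 g(13,-1)=1638 g(13,1)=1430 g(13,3)=572
t=14: g(14,-14)=1 g(14,-12)=14 g(14,-10)=91 g(14,-8)=364 g(14,-6)=1000 g(14,-4)=1988 g(14,-2)=2912 g(14,0)=3068 g(14,2)=2002
t=15: g(15,-15)=1 g(15,-13)=15 g(15,-11)=105 g(15,-9)=455 g(15,-7)=1364 g(15,-5)=2988 g(15,-3)=4900 g(15,-1)=5980 g(15,1)=5070 g(15,3)=2002
t=16: g(16,-16)=1 g(16,-14)=16 g(16,-12)=120 g(16,-10)=560 g(16,-8)=1819 g(16,-6)=4352 g(16,-4)=7888 g(16,-2)=10880 g(16,0)=11050 g(16,2)=7072
t=17: g(17,-17)=1 g(17,-15)=17 g(17,-13)=136 g(17,-11)=680 g(17,-9)=2379 g(17,-7)=6171 g(17,-5)=12240 g(17,-3)=18768 g(17,-1)=21930 g(17,1)=18122 g(17,3)=7072
t=18: g(18,-18)=1 g(18,-16)=18 g(18,-14)=153 g(18,-12)=816 g(18,-10)=3059 g(18,-8)=8550 g(18,-6)=18411 g(18,-4)=31008 g(18,-2)=40698 g(18,0)=40052 g(18,2)=25194
t=19: g(19,-19)=1 g(19,-17)=19 g(19,-15)=171 g(19,-13)=969 g(19,-11)=3875 g(19,-9)=11609 g(19,-7)=26961 g(19,-5)=49419 g(19,-3)=71706 g(19,-1)=80750 g(19,1)=65246 g(19,3)=25194
Paths never hitting 4: Σ_s g(19,s) = 335920
Paths hitting 4: 2^19 - 335920 = 188368
P = 188368/524288 = 11773/32768

Answer: 11773/32768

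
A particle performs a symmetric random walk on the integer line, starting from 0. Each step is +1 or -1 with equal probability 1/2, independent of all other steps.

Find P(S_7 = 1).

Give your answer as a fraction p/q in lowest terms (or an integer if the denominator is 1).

To reach position 1 after 7 steps: need 4 steps of +1 and 3 of -1.
Favorable paths: C(7,4) = 35
Total paths: 2^7 = 128
P = 35/128 = 35/128

Answer: 35/128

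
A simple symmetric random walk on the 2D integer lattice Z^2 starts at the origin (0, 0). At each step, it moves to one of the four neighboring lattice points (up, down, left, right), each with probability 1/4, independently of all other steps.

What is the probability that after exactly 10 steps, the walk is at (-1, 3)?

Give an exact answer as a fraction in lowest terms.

Answer: 1575/65536

Derivation:
Let h be the number of horizontal steps (so 10-h are vertical). To end at (-1,3) need (h-1)/2 right-steps and ((10-h)+3)/2 up-steps.
Sum over h with 1 ≤ h ≤ 7, h ≡ 1 (mod 2), 10-h ≡ 1 (mod 2):
h=1: C(10,1)·C(1,0)·C(9,6) = 10·1·84 = 840
h=3: C(10,3)·C(3,1)·C(7,5) = 120·3·21 = 7560
h=5: C(10,5)·C(5,2)·C(5,4) = 252·10·5 = 12600
h=7: C(10,7)·C(7,3)·C(3,3) = 120·35·1 = 4200
Total favorable: 25200
Total paths: 4^10 = 1048576
P = 25200/1048576 = 1575/65536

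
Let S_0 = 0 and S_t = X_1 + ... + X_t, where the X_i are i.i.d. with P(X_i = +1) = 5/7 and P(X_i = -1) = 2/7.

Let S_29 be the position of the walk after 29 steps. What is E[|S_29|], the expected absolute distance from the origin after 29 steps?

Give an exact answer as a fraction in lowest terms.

S_29 takes values m ≡ 1 (mod 2) with |m| ≤ 29; P(S_29=m) = C(29,(29+m)/2) · (5/7)^((29+m)/2) · (2/7)^((29-m)/2).
Distribution: P(S=-29)=536870912/3219905755813179726837607, P(S=-27)=38923141120/3219905755813179726837607, P(S=-25)=194615705600/459986536544739960976801, P(S=-23)=4378853376000/459986536544739960976801, P(S=-21)=71156367360000/459986536544739960976801, P(S=-19)=889454592000000/459986536544739960976801, P(S=-17)=8894545920000000/459986536544739960976801, P(S=-15)=511436390400000000/3219905755813179726837607, P(S=-13)=3516125184000000000/3219905755813179726837607, P(S=-11)=2930104320000000000/459986536544739960976801, P(S=-9)=14650521600000000000/459986536544739960976801, P(S=-7)=63263616000000000000/459986536544739960976801, P(S=-5)=237238560000000000000/459986536544739960976801, P(S=-3)=775587600000000000000/459986536544739960976801, P(S=-1)=15511752000000000000000/3219905755813179726837607, P(S=1)=38779380000000000000000/3219905755813179726837607, P(S=3)=12118556250000000000000/459986536544739960976801, P(S=5)=23167828125000000000000/459986536544739960976801, P(S=7)=38613046875000000000000/459986536544739960976801, P(S=9)=55887304687500000000000/459986536544739960976801, P(S=11)=69859130859375000000000/459986536544739960976801, P(S=13)=523943481445312500000000/3219905755813179726837607, P(S=15)=476312255859375000000000/3219905755813179726837607, P(S=17)=51773071289062500000000/459986536544739960976801, P(S=19)=32358169555664062500000/459986536544739960976801, P(S=21)=16179084777832031250000/459986536544739960976801, P(S=23)=6222724914550781250000/459986536544739960976801, P(S=25)=1728534698486328125000/459986536544739960976801, P(S=27)=2160668373107910156250/3219905755813179726837607, P(S=29)=186264514923095703125/3219905755813179726837607
E[|S_29|] = Σ_m |m|·P(S_29=m) = 5729662819455830616141009/459986536544739960976801

Answer: 5729662819455830616141009/459986536544739960976801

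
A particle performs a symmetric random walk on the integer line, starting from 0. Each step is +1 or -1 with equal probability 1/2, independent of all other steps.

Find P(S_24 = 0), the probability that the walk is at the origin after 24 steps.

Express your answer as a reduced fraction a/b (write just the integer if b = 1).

To return to 0 after 24 steps: need exactly 12 steps of +1 and 12 of -1.
Favorable paths: C(24,12) = 2704156
Total paths: 2^24 = 16777216
P = 2704156/16777216 = 676039/4194304

Answer: 676039/4194304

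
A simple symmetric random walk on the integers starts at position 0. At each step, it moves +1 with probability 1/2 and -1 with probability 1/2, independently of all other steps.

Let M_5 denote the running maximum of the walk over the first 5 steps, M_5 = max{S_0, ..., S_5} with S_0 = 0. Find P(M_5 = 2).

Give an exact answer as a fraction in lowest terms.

Answer: 5/32

Derivation:
Let M_5 = max(S_0,...,S_5). Use the reflection principle: for j ≥ 1, #{paths with M_5 ≥ j} = #{S_5 ≥ j} + #{S_5 ≥ j+1}.
By reflection, #{M_5 ≥ 2} = #{S_5 ≥ 2} + #{S_5 ≥ 3} = 6 + 6 = 12.
#{M_5 ≥ 3} = #{S_5 ≥ 3} + #{S_5 ≥ 4} = 6 + 1 = 7.
#{M_5 = 2} = 12 - 7 = 5.
P(M_5 = 2) = 5/32 = 5/32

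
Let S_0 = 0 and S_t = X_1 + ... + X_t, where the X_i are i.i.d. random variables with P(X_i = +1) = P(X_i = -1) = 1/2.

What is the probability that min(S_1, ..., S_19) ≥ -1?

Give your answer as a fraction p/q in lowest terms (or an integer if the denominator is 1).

Answer: 46189/131072

Derivation:
Let f(t,s) = #length-t paths at position s with S_1..S_t all ≥ -1.
f(t,s) = f(t-1,s-1) + f(t-1,s+1) for s ≥ -1; f(t,s) = 0 for s < -1.
t=0: f(0,0)=1
t=1: f(1,-1)=1 f(1,1)=1
t=2: f(2,0)=2 f(2,2)=1
t=3: f(3,-1)=2 f(3,1)=3 f(3,3)=1
t=4: f(4,0)=5 f(4,2)=4 f(4,4)=1
t=5: f(5,-1)=5 f(5,1)=9 f(5,3)=5 f(5,5)=1
t=6: f(6,0)=14 f(6,2)=14 f(6,4)=6 f(6,6)=1
t=7: f(7,-1)=14 f(7,1)=28 f(7,3)=20 f(7,5)=7 f(7,7)=1
t=8: f(8,0)=42 f(8,2)=48 f(8,4)=27 f(8,6)=8 f(8,8)=1
t=9: f(9,-1)=42 f(9,1)=90 f(9,3)=75 f(9,5)=35 f(9,7)=9 f(9,9)=1
t=10: f(10,0)=132 f(10,2)=165 f(10,4)=110 f(10,6)=44 f(10,8)=10 f(10,10)=1
t=11: f(11,-1)=132 f(11,1)=297 f(11,3)=275 f(11,5)=154 f(11,7)=54 f(11,9)=11 f(11,11)=1
t=12: f(12,0)=429 f(12,2)=572 f(12,4)=429 f(12,6)=208 f(12,8)=65 f(12,10)=12 f(12,12)=1
t=13: f(13,-1)=429 f(13,1)=1001 f(13,3)=1001 f(13,5)=637 f(13,7)=273 f(13,9)=77 f(13,11)=13 f(13,13)=1
t=14: f(14,0)=1430 f(14,2)=2002 f(14,4)=1638 f(14,6)=910 f(14,8)=350 f(14,10)=90 f(14,12)=14 f(14,14)=1
t=15: f(15,-1)=1430 f(15,1)=3432 f(15,3)=3640 f(15,5)=2548 f(15,7)=1260 f(15,9)=440 f(15,11)=104 f(15,13)=15 f(15,15)=1
t=16: f(16,0)=4862 f(16,2)=7072 f(16,4)=6188 f(16,6)=3808 f(16,8)=1700 f(16,10)=544 f(16,12)=119 f(16,14)=16 f(16,16)=1
t=17: f(17,-1)=4862 f(17,1)=11934 f(17,3)=13260 f(17,5)=9996 f(17,7)=5508 f(17,9)=2244 f(17,11)=663 f(17,13)=135 f(17,15)=17 f(17,17)=1
t=18: f(18,0)=16796 f(18,2)=25194 f(18,4)=23256 f(18,6)=15504 f(18,8)=7752 f(18,10)=2907 f(18,12)=798 f(18,14)=152 f(18,16)=18 f(18,18)=1
t=19: f(19,-1)=16796 f(19,1)=41990 f(19,3)=48450 f(19,5)=38760 f(19,7)=23256 f(19,9)=10659 f(19,11)=3705 f(19,13)=950 f(19,15)=170 f(19,17)=19 f(19,19)=1
Σ_s f(19,s) = 184756
P = 184756/524288 = 46189/131072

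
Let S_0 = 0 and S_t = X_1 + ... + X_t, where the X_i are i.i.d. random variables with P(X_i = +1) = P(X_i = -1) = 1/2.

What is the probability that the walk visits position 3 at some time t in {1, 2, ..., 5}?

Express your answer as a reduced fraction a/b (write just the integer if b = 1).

Count via complement. Let g(t,s) = #length-t paths at position s with S_1..S_t all ≠ 3.
g(t,s) = g(t-1,s-1) + g(t-1,s+1) for s ≠ 3; g(t,3) = 0.
t=0: g(0,0)=1
t=1: g(1,-1)=1 g(1,1)=1
t=2: g(2,-2)=1 g(2,0)=2 g(2,2)=1
t=3: g(3,-3)=1 g(3,-1)=3 g(3,1)=3
t=4: g(4,-4)=1 g(4,-2)=4 g(4,0)=6 g(4,2)=3
t=5: g(5,-5)=1 g(5,-3)=5 g(5,-1)=10 g(5,1)=9
Paths never hitting 3: Σ_s g(5,s) = 25
Paths hitting 3: 2^5 - 25 = 7
P = 7/32 = 7/32

Answer: 7/32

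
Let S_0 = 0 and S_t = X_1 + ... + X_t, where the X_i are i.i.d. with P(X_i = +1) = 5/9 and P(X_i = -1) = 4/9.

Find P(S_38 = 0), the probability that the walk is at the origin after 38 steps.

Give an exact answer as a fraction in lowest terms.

Answer: 61770325557248000000000000000000000/608266787713357709119683992618861307

Derivation:
To be at 0 after 38 steps: need exactly 19 steps of +1 and 19 of -1.
Number of such sequences: C(38,19) = 35345263800
Each has probability (5/9)^19 · (4/9)^19 = 5242880000000000000000000/1824800363140073127359051977856583921
P = 35345263800 · 5242880000000000000000000/1824800363140073127359051977856583921 = 61770325557248000000000000000000000/608266787713357709119683992618861307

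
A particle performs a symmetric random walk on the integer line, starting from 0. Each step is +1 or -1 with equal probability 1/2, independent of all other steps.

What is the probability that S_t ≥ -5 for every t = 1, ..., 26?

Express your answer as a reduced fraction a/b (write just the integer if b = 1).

Let f(t,s) = #length-t paths at position s with S_1..S_t all ≥ -5.
f(t,s) = f(t-1,s-1) + f(t-1,s+1) for s ≥ -5; f(t,s) = 0 for s < -5.
t=0: f(0,0)=1
t=1: f(1,-1)=1 f(1,1)=1
t=2: f(2,-2)=1 f(2,0)=2 f(2,2)=1
t=3: f(3,-3)=1 f(3,-1)=3 f(3,1)=3 f(3,3)=1
t=4: f(4,-4)=1 f(4,-2)=4 f(4,0)=6 f(4,2)=4 f(4,4)=1
t=5: f(5,-5)=1 f(5,-3)=5 f(5,-1)=10 f(5,1)=10 f(5,3)=5 f(5,5)=1
t=6: f(6,-4)=6 f(6,-2)=15 f(6,0)=20 f(6,2)=15 f(6,4)=6 f(6,6)=1
t=7: f(7,-5)=6 f(7,-3)=21 f(7,-1)=35 f(7,1)=35 f(7,3)=21 f(7,5)=7 f(7,7)=1
t=8: f(8,-4)=27 f(8,-2)=56 f(8,0)=70 f(8,2)=56 f(8,4)=28 f(8,6)=8 f(8,8)=1
t=9: f(9,-5)=27 f(9,-3)=83 f(9,-1)=126 f(9,1)=126 f(9,3)=84 f(9,5)=36 f(9,7)=9 f(9,9)=1
t=10: f(10,-4)=110 f(10,-2)=209 f(10,0)=252 f(10,2)=210 f(10,4)=120 f(10,6)=45 f(10,8)=10 f(10,10)=1
t=11: f(11,-5)=110 f(11,-3)=319 f(11,-1)=461 f(11,1)=462 f(11,3)=330 f(11,5)=165 f(11,7)=55 f(11,9)=11 f(11,11)=1
t=12: f(12,-4)=429 f(12,-2)=780 f(12,0)=923 f(12,2)=792 f(12,4)=495 f(12,6)=220 f(12,8)=66 f(12,10)=12 f(12,12)=1
t=13: f(13,-5)=429 f(13,-3)=1209 f(13,-1)=1703 f(13,1)=1715 f(13,3)=1287 f(13,5)=715 f(13,7)=286 f(13,9)=78 f(13,11)=13 f(13,13)=1
t=14: f(14,-4)=1638 f(14,-2)=2912 f(14,0)=3418 f(14,2)=3002 f(14,4)=2002 f(14,6)=1001 f(14,8)=364 f(14,10)=91 f(14,12)=14 f(14,14)=1
t=15: f(15,-5)=1638 f(15,-3)=4550 f(15,-1)=6330 f(15,1)=6420 f(15,3)=5004 f(15,5)=3003 f(15,7)=1365 f(15,9)=455 f(15,11)=105 f(15,13)=15 f(15,15)=1
t=16: f(16,-4)=6188 f(16,-2)=10880 f(16,0)=12750 f(16,2)=11424 f(16,4)=8007 f(16,6)=4368 f(16,8)=1820 f(16,10)=560 f(16,12)=120 f(16,14)=16 f(16,16)=1
t=17: f(17,-5)=6188 f(17,-3)=17068 f(17,-1)=23630 f(17,1)=24174 f(17,3)=19431 f(17,5)=12375 f(17,7)=6188 f(17,9)=2380 f(17,11)=680 f(17,13)=136 f(17,15)=17 f(17,17)=1
t=18: f(18,-4)=23256 f(18,-2)=40698 f(18,0)=47804 f(18,2)=43605 f(18,4)=31806 f(18,6)=18563 f(18,8)=8568 f(18,10)=3060 f(18,12)=816 f(18,14)=153 f(18,16)=18 f(18,18)=1
t=19: f(19,-5)=23256 f(19,-3)=63954 f(19,-1)=88502 f(19,1)=91409 f(19,3)=75411 f(19,5)=50369 f(19,7)=27131 f(19,9)=11628 f(19,11)=3876 f(19,13)=969 f(19,15)=171 f(19,17)=19 f(19,19)=1
t=20: f(20,-4)=87210 f(20,-2)=152456 f(20,0)=179911 f(20,2)=166820 f(20,4)=125780 f(20,6)=77500 f(20,8)=38759 f(20,10)=15504 f(20,12)=4845 f(20,14)=1140 f(20,16)=190 f(20,18)=20 f(20,20)=1
t=21: f(21,-5)=87210 f(21,-3)=239666 f(21,-1)=332367 f(21,1)=346731 f(21,3)=292600 f(21,5)=203280 f(21,7)=116259 f(21,9)=54263 f(21,11)=20349 f(21,13)=5985 f(21,15)=1330 f(21,17)=210 f(21,19)=21 f(21,21)=1
t=22: f(22,-4)=326876 f(22,-2)=572033 f(22,0)=679098 f(22,2)=639331 f(22,4)=495880 f(22,6)=319539 f(22,8)=170522 f(22,10)=74612 f(22,12)=26334 f(22,14)=7315 f(22,16)=1540 f(22,18)=231 f(22,20)=22 f(22,22)=1
t=23: f(23,-5)=326876 f(23,-3)=898909 f(23,-1)=1251131 f(23,1)=1318429 f(23,3)=1135211 f(23,5)=815419 f(23,7)=490061 f(23,9)=245134 f(23,11)=100946 f(23,13)=33649 f(23,15)=8855 f(23,17)=1771 f(23,19)=253 f(23,21)=23 f(23,23)=1
t=24: f(24,-4)=1225785 f(24,-2)=2150040 f(24,0)=2569560 f(24,2)=2453640 f(24,4)=1950630 f(24,6)=1305480 f(24,8)=735195 f(24,10)=346080 f(24,12)=134595 f(24,14)=42504 f(24,16)=10626 f(24,18)=2024 f(24,20)=276 f(24,22)=24 f(24,24)=1
t=25: f(25,-5)=1225785 f(25,-3)=3375825 f(25,-1)=4719600 f(25,1)=5023200 f(25,3)=4404270 f(25,5)=3256110 f(25,7)=2040675 f(25,9)=1081275 f(25,11)=480675 f(25,13)=177099 f(25,15)=53130 f(25,17)=12650 f(25,19)=2300 f(25,21)=300 f(25,23)=25 f(25,25)=1
t=26: f(26,-4)=4601610 f(26,-2)=8095425 f(26,0)=9742800 f(26,2)=9427470 f(26,4)=7660380 f(26,6)=5296785 f(26,8)=3121950 f(26,10)=1561950 f(26,12)=657774 f(26,14)=230229 f(26,16)=65780 f(26,18)=14950 f(26,20)=2600 f(26,22)=325 f(26,24)=26 f(26,26)=1
Σ_s f(26,s) = 50480055
P = 50480055/67108864 = 50480055/67108864

Answer: 50480055/67108864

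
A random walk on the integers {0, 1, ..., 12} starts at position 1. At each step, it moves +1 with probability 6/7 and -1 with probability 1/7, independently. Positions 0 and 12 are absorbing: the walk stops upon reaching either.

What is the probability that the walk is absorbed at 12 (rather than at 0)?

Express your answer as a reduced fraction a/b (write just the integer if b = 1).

Answer: 362797056/435356467

Derivation:
Biased walk: p = 6/7, q = 1/7, r = q/p = 1/6
Gambler's ruin: P(hit 12 before 0 | start at 1) = (1 - r^a)/(1 - r^N)
r^1 = 1/6; r^12 = 1/2176782336
P = (1 - 1/6) / (1 - 1/2176782336) = 5/6 / 2176782335/2176782336 = 362797056/435356467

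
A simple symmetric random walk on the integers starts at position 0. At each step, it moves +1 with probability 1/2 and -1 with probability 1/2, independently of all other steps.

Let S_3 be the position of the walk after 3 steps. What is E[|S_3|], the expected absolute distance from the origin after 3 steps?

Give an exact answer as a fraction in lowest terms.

S_3 takes values m ≡ 1 (mod 2) with |m| ≤ 3; P(S_3=m) = C(3,(3+m)/2)/2^3.
Total paths: 2^3 = 8
Distribution: P(S=-3)=1/8, P(S=-1)=3/8, P(S=1)=3/8, P(S=3)=1/8
E[|S_3|] = Σ_m |m|·P(S_3=m) = 12/8 = 3/2

Answer: 3/2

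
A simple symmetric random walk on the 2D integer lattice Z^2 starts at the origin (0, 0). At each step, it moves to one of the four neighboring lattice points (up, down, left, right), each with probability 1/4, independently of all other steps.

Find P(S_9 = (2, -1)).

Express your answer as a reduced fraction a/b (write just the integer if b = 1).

Answer: 1323/32768

Derivation:
Let h be the number of horizontal steps (so 9-h are vertical). To end at (2,-1) need (h+2)/2 right-steps and ((9-h)-1)/2 up-steps.
Sum over h with 2 ≤ h ≤ 8, h ≡ 0 (mod 2), 9-h ≡ 1 (mod 2):
h=2: C(9,2)·C(2,2)·C(7,3) = 36·1·35 = 1260
h=4: C(9,4)·C(4,3)·C(5,2) = 126·4·10 = 5040
h=6: C(9,6)·C(6,4)·C(3,1) = 84·15·3 = 3780
h=8: C(9,8)·C(8,5)·C(1,0) = 9·56·1 = 504
Total favorable: 10584
Total paths: 4^9 = 262144
P = 10584/262144 = 1323/32768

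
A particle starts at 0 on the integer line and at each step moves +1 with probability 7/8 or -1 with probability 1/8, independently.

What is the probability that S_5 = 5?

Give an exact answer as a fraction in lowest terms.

Answer: 16807/32768

Derivation:
To reach position 5 after 5 steps: need 5 steps of +1 and 0 steps of -1.
Number of such sequences: C(5,5) = 1
Each has probability (7/8)^5 · (1/8)^0 = 16807/32768
P = 1 · 16807/32768 = 16807/32768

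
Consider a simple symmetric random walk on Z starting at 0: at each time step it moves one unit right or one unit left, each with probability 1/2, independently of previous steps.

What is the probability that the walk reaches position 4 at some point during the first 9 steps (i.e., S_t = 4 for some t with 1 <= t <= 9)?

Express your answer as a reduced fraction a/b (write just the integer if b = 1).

Answer: 23/128

Derivation:
Count via complement. Let g(t,s) = #length-t paths at position s with S_1..S_t all ≠ 4.
g(t,s) = g(t-1,s-1) + g(t-1,s+1) for s ≠ 4; g(t,4) = 0.
t=0: g(0,0)=1
t=1: g(1,-1)=1 g(1,1)=1
t=2: g(2,-2)=1 g(2,0)=2 g(2,2)=1
t=3: g(3,-3)=1 g(3,-1)=3 g(3,1)=3 g(3,3)=1
t=4: g(4,-4)=1 g(4,-2)=4 g(4,0)=6 g(4,2)=4
t=5: g(5,-5)=1 g(5,-3)=5 g(5,-1)=10 g(5,1)=10 g(5,3)=4
t=6: g(6,-6)=1 g(6,-4)=6 g(6,-2)=15 g(6,0)=20 g(6,2)=14
t=7: g(7,-7)=1 g(7,-5)=7 g(7,-3)=21 g(7,-1)=35 g(7,1)=34 g(7,3)=14
t=8: g(8,-8)=1 g(8,-6)=8 g(8,-4)=28 g(8,-2)=56 g(8,0)=69 g(8,2)=48
t=9: g(9,-9)=1 g(9,-7)=9 g(9,-5)=36 g(9,-3)=84 g(9,-1)=125 g(9,1)=117 g(9,3)=48
Paths never hitting 4: Σ_s g(9,s) = 420
Paths hitting 4: 2^9 - 420 = 92
P = 92/512 = 23/128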